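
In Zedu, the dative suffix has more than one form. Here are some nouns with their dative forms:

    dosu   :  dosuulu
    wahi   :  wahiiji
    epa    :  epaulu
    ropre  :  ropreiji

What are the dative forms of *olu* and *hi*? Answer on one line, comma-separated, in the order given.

The alternation tracks the last vowel of the stem — -iji when the last vowel of the stem is a front vowel (*wahi*, *ropre*); -ulu when the last vowel of the stem is a back vowel (*dosu*, *epa*).
The last vowel of *olu* is /u/, which is a back vowel, so the suffix is -ulu, giving *oluulu*.
The last vowel of *hi* is /i/, which is a front vowel, so the suffix is -iji, giving *hiiji*.

oluulu, hiiji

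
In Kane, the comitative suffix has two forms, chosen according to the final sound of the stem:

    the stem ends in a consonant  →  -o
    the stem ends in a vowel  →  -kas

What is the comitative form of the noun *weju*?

wejukas

*weju*: final sound = /u/, a vowel → -kas → *wejukas*.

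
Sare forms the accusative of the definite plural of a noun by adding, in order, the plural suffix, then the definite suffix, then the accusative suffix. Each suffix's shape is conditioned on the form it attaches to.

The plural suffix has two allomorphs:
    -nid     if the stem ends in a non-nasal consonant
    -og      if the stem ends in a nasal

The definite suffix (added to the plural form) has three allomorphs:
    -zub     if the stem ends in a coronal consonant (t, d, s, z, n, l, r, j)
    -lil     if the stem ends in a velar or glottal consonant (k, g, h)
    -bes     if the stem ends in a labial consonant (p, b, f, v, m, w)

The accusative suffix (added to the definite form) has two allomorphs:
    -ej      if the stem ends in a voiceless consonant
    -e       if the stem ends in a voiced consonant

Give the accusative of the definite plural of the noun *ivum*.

ivumoglile

*ivum*: final consonant = /m/, a nasal → -og → *ivumog*.
The plural form *ivumog* — final consonant /g/ (velar/glottal) → -lil → *ivumoglil*.
The definite form *ivumoglil* — final consonant /l/ (voiced) → -e → *ivumoglile*.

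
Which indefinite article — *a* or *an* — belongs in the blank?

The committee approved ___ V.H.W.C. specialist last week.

a

The indefinite article is chosen by the initial *sound* of the following word, not its spelling.
The initialism *V.H.W.C.* is read letter by letter; the first letter, V, is pronounced /viː/, which begins with a consonant sound.
So the article is *a*: The committee approved a V.H.W.C. specialist last week.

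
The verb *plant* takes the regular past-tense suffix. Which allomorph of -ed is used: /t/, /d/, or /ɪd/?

/ɪd/

The stem *plant* ends in /t/ or /d/.
The -ed suffix is realized as /ɪd/ after /t, d/; as /t/ after other voiceless consonants; and as /d/ after other voiced sounds.
So -ed on *plant* is pronounced /ɪd/.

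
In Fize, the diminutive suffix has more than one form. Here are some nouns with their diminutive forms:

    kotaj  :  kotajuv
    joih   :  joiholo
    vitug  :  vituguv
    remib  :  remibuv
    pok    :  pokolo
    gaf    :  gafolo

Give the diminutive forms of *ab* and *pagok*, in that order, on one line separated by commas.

The alternation tracks the final consonant of the stem — -olo when the stem ends in a voiceless consonant (*joih*, *pok*, *gaf*); -uv when the stem ends in a voiced consonant (*kotaj*, *vitug*, *remib*).
*ab*: final consonant = /b/, voiced → -uv → *abuv*.
*pagok* — final consonant /k/ (voiceless) → -olo → *pagokolo*.

abuv, pagokolo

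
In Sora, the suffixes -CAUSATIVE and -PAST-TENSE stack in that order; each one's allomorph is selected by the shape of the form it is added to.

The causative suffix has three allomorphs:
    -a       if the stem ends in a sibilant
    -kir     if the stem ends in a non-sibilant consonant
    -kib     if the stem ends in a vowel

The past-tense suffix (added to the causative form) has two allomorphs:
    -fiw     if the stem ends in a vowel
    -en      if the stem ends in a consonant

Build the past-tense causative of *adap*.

*adap* — final sound /p/ (a non-sibilant consonant) → -kir → *adapkir*.
The causative form *adapkir* — final sound /r/ (a consonant) → -en → *adapkiren*.

adapkiren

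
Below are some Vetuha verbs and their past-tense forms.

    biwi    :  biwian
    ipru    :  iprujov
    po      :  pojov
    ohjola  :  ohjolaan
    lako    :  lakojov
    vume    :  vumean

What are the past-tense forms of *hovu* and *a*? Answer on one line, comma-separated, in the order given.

hovujov, aan

The suffix is conditioned by the last vowel: -jov when the last vowel of the stem is a rounded vowel (*ipru*, *po*, *lako*); -an when the last vowel of the stem is an unrounded vowel (*biwi*, *ohjola*, *vume*).
*hovu* — last vowel /u/ (a rounded vowel) → -jov → *hovujov*.
*a* — last vowel /a/ (an unrounded vowel) → -an → *aan*.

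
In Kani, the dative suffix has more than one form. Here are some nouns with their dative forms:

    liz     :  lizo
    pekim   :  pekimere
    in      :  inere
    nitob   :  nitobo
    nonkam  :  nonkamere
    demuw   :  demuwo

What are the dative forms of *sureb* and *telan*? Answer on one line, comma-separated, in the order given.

The pattern is nasality of the final consonant: -ere when the stem ends in a nasal (*pekim*, *in*, *nonkam*); -o when the stem ends in a non-nasal consonant (*liz*, *nitob*, *demuw*).
*sureb* — final consonant /b/ (non-nasal) → -o → *surebo*.
Since the final consonant of *telan* is /n/ (a nasal), it takes -ere, giving *telanere*.

surebo, telanere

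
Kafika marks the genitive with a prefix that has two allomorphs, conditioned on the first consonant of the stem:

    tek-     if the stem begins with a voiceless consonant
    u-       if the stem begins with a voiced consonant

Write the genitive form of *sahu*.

teksahu

*sahu* — first consonant /s/ (voiceless) → tek- → *teksahu*.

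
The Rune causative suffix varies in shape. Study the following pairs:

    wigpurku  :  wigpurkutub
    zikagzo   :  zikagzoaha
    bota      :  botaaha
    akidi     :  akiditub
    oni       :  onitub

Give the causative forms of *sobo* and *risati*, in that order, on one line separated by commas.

soboaha, risatitub

The alternation tracks the last vowel of the stem — -tub when the last vowel of the stem is a high vowel (*wigpurku*, *akidi*, *oni*); -aha when the last vowel of the stem is a non-high vowel (*zikagzo*, *bota*).
*sobo* — last vowel /o/ (a non-high vowel) → -aha → *soboaha*.
Since the last vowel of *risati* is /i/ (a high vowel), it takes -tub, giving *risatitub*.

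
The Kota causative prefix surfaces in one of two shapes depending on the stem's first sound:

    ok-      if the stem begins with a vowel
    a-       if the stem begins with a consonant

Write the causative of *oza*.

okoza

*oza* — first sound /o/ (a vowel) → ok- → *okoza*.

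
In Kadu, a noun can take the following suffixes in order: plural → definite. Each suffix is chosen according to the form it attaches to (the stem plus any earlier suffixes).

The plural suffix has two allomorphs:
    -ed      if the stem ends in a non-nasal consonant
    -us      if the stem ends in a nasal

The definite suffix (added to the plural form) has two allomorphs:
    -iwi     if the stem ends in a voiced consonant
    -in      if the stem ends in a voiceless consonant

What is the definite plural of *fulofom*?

fulofomusin

*fulofom*: final consonant = /m/, a nasal → -us → *fulofomus*.
The final consonant of the plural form *fulofomus* is /s/, which is voiceless, so the definite suffix is -in, giving *fulofomusin*.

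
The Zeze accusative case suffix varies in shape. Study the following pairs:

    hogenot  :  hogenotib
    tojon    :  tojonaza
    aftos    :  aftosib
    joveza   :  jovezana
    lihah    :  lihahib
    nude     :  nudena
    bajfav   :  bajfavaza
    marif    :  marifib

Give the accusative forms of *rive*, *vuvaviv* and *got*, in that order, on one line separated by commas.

The alternation tracks the final sound of the stem — -ib when the stem ends in a voiceless consonant (*hogenot*, *aftos*, *lihah*, *marif*); -aza when the stem ends in a voiced consonant (*tojon*, *bajfav*); -na when the stem ends in a vowel (*joveza*, *nude*).
*rive*: final sound = /e/, a vowel → -na → *rivena*.
*vuvaviv*: final sound = /v/, a voiced consonant → -aza → *vuvavivaza*.
*got*: final sound = /t/, a voiceless consonant → -ib → *gotib*.

rivena, vuvavivaza, gotib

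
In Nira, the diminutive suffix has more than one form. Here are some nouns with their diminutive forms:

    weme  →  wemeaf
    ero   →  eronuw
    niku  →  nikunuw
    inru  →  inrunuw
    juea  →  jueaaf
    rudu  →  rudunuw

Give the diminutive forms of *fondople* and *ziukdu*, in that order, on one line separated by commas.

Looking at the last vowel of each stem: -nuw when the last vowel of the stem is a rounded vowel (*ero*, *niku*, *inru*, *rudu*); -af when the last vowel of the stem is an unrounded vowel (*weme*, *juea*).
*fondople*: last vowel = /e/, an unrounded vowel → -af → *fondopleaf*.
*ziukdu*: last vowel = /u/, a rounded vowel → -nuw → *ziukdunuw*.

fondopleaf, ziukdunuw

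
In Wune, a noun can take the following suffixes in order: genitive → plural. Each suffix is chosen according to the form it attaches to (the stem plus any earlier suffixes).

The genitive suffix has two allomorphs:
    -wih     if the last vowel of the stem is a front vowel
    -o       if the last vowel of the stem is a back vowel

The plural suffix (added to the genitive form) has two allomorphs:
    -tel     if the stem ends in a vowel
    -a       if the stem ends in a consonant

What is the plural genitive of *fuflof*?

fuflofotel

The last vowel of *fuflof* is /o/, which is a back vowel, so the genitive suffix is -o, giving *fuflofo*.
The genitive form *fuflofo*: final sound = /o/, a vowel → -tel → *fuflofotel*.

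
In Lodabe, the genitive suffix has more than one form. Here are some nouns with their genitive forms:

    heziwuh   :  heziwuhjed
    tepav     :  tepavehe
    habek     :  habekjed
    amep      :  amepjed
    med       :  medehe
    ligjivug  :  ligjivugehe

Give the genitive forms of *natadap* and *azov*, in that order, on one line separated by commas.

Looking at the final consonant of each stem: -jed when the stem ends in a voiceless consonant (*heziwuh*, *habek*, *amep*); -ehe when the stem ends in a voiced consonant (*tepav*, *med*, *ligjivug*).
*natadap*: final consonant = /p/, voiceless → -jed → *natadapjed*.
*azov*: final consonant = /v/, voiced → -ehe → *azovehe*.

natadapjed, azovehe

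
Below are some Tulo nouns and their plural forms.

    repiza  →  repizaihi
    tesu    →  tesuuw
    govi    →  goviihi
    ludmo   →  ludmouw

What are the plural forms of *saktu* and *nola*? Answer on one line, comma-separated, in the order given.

The suffix is conditioned by the last vowel: -uw when the last vowel of the stem is a rounded vowel (*tesu*, *ludmo*); -ihi when the last vowel of the stem is an unrounded vowel (*repiza*, *govi*).
*saktu*: last vowel = /u/, a rounded vowel → -uw → *saktuuw*.
The last vowel of *nola* is /a/, which is an unrounded vowel, so the suffix is -ihi, giving *nolaihi*.

saktuuw, nolaihi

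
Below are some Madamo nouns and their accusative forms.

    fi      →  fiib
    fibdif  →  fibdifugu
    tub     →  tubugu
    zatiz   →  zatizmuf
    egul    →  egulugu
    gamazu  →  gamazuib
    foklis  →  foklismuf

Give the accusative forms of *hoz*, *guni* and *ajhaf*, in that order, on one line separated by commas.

hozmuf, guniib, ajhafugu

Looking at the final sound of each stem: -muf when the stem ends in a sibilant (*zatiz*, *foklis*); -ugu when the stem ends in a non-sibilant consonant (*fibdif*, *tub*, *egul*); -ib when the stem ends in a vowel (*fi*, *gamazu*).
*hoz*: final sound = /z/, a sibilant → -muf → *hozmuf*.
*guni* — final sound /i/ (a vowel) → -ib → *guniib*.
The final sound of *ajhaf* is /f/, which is a non-sibilant consonant, so the suffix is -ugu, giving *ajhafugu*.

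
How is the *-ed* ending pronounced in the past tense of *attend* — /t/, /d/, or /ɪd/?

/ɪd/

The stem *attend* ends in /t/ or /d/.
The -ed suffix is realized as /ɪd/ after /t, d/; as /t/ after other voiceless consonants; and as /d/ after other voiced sounds.
So -ed on *attend* is pronounced /ɪd/.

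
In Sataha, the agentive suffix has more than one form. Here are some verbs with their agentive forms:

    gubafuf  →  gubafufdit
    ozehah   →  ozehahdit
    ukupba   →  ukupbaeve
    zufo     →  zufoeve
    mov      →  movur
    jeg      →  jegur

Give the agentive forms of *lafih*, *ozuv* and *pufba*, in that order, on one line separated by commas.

The suffix is conditioned by the final sound: -dit when the stem ends in a voiceless consonant (*gubafuf*, *ozehah*); -ur when the stem ends in a voiced consonant (*mov*, *jeg*); -eve when the stem ends in a vowel (*ukupba*, *zufo*).
*lafih*: final sound = /h/, a voiceless consonant → -dit → *lafihdit*.
The final sound of *ozuv* is /v/, which is a voiced consonant, so the suffix is -ur, giving *ozuvur*.
Since the final sound of *pufba* is /a/ (a vowel), it takes -eve, giving *pufbaeve*.

lafihdit, ozuvur, pufbaeve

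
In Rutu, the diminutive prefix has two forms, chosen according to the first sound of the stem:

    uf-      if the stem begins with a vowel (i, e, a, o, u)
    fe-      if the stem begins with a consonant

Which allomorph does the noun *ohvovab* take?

The first sound of *ohvovab* is /o/, which is a vowel, so the prefix is uf-.

uf-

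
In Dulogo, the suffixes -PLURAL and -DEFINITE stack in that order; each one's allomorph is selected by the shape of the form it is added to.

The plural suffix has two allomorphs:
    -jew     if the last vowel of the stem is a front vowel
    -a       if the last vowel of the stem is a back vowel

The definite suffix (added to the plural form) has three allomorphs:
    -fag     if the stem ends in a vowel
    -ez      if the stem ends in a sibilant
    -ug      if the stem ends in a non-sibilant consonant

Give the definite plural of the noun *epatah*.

epatahafag

Since the last vowel of *epatah* is /a/ (a back vowel), it takes -a, giving *epataha*.
The plural form *epataha*: final sound = /a/, a vowel → -fag → *epatahafag*.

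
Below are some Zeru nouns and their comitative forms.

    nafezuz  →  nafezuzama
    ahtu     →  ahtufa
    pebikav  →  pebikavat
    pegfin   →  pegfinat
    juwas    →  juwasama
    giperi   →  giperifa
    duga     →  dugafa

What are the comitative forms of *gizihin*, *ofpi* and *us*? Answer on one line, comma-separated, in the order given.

The alternation tracks the final sound of the stem — -ama when the stem ends in a sibilant (*nafezuz*, *juwas*); -at when the stem ends in a non-sibilant consonant (*pebikav*, *pegfin*); -fa when the stem ends in a vowel (*ahtu*, *giperi*, *duga*).
The final sound of *gizihin* is /n/, which is a non-sibilant consonant, so the suffix is -at, giving *gizihinat*.
*ofpi*: final sound = /i/, a vowel → -fa → *ofpifa*.
Since the final sound of *us* is /s/ (a sibilant), it takes -ama, giving *usama*.

gizihinat, ofpifa, usama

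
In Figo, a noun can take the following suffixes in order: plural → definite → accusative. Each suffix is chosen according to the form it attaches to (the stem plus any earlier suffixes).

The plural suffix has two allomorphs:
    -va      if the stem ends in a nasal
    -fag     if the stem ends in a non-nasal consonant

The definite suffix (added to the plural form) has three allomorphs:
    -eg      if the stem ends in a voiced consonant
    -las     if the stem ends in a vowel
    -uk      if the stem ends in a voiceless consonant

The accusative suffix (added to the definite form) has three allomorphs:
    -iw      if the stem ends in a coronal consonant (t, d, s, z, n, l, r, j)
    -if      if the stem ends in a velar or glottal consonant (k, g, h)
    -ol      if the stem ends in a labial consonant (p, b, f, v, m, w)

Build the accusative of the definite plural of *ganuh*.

*ganuh* — final consonant /h/ (non-nasal) → -fag → *ganuhfag*.
Since the final sound of the plural form *ganuhfag* is /g/ (a voiced consonant), it takes -eg, giving *ganuhfageg*.
Since the final consonant of the definite form *ganuhfageg* is /g/ (velar/glottal), it takes -if, giving *ganuhfagegif*.

ganuhfagegif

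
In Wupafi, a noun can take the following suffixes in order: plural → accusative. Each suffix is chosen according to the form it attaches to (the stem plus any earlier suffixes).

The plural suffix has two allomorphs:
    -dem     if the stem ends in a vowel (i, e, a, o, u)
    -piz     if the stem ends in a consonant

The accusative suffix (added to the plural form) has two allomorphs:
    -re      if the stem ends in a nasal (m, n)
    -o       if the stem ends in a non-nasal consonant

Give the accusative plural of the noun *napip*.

*napip*: final sound = /p/, a consonant → -piz → *napippiz*.
The plural form *napippiz*: final consonant = /z/, non-nasal → -o → *napippizo*.

napippizo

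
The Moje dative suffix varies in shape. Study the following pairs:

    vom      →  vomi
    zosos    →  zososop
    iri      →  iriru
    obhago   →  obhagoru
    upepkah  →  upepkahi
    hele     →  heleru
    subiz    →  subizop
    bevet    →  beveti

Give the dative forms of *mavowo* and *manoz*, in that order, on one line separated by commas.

The alternation tracks the final sound of the stem — -op when the stem ends in a sibilant (*zosos*, *subiz*); -i when the stem ends in a non-sibilant consonant (*vom*, *upepkah*, *bevet*); -ru when the stem ends in a vowel (*iri*, *obhago*, *hele*).
*mavowo* — final sound /o/ (a vowel) → -ru → *mavoworu*.
*manoz* — final sound /z/ (a sibilant) → -op → *manozop*.

mavoworu, manozop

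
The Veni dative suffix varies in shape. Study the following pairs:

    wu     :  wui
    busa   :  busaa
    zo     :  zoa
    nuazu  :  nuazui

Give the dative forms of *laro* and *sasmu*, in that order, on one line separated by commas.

laroa, sasmui

The pattern is height harmony: -i when the last vowel of the stem is a high vowel (*wu*, *nuazu*); -a when the last vowel of the stem is a non-high vowel (*busa*, *zo*).
*laro* — last vowel /o/ (a non-high vowel) → -a → *laroa*.
Since the last vowel of *sasmu* is /u/ (a high vowel), it takes -i, giving *sasmui*.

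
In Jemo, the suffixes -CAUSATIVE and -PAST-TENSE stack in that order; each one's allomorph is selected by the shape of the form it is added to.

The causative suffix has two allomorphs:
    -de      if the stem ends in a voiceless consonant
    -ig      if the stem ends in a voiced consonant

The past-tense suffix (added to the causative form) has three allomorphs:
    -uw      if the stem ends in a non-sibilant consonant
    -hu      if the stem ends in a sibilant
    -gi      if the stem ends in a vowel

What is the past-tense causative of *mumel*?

*mumel* — final consonant /l/ (voiced) → -ig → *mumelig*.
The causative form *mumelig* — final sound /g/ (a non-sibilant consonant) → -uw → *mumeliguw*.

mumeliguw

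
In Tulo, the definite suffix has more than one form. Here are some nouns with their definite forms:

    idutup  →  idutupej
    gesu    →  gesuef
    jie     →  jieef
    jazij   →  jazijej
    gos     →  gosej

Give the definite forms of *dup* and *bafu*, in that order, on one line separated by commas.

The alternation tracks the final sound of the stem — -ej when the stem ends in a consonant (*idutup*, *jazij*, *gos*); -ef when the stem ends in a vowel (*gesu*, *jie*).
Since the final sound of *dup* is /p/ (a consonant), it takes -ej, giving *dupej*.
The final sound of *bafu* is /u/, which is a vowel, so the suffix is -ef, giving *bafuef*.

dupej, bafuef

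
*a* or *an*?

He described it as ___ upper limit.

an

The indefinite article is chosen by the initial *sound* of the following word, not its spelling.
*upper* begins with the sound /ʌ/ (u pronounced /ʌ/) — a vowel sound.
So the article is *an*: He described it as an upper limit.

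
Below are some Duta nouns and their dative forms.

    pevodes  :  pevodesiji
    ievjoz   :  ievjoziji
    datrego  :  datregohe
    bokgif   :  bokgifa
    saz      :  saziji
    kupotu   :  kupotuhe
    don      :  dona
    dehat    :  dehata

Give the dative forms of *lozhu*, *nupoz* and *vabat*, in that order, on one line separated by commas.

lozhuhe, nupoziji, vabata

The alternation tracks the final sound of the stem — -iji when the stem ends in a sibilant (*pevodes*, *ievjoz*, *saz*); -a when the stem ends in a non-sibilant consonant (*bokgif*, *don*, *dehat*); -he when the stem ends in a vowel (*datrego*, *kupotu*).
*lozhu*: final sound = /u/, a vowel → -he → *lozhuhe*.
The final sound of *nupoz* is /z/, which is a sibilant, so the suffix is -iji, giving *nupoziji*.
Since the final sound of *vabat* is /t/ (a non-sibilant consonant), it takes -a, giving *vabata*.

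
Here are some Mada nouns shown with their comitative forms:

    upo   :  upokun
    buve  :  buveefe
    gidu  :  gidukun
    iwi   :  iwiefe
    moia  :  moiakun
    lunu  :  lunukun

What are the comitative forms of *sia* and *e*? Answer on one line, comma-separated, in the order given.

siakun, eefe

Looking at the last vowel of each stem: -efe when the last vowel of the stem is a front vowel (*buve*, *iwi*); -kun when the last vowel of the stem is a back vowel (*upo*, *gidu*, *moia*, *lunu*).
Since the last vowel of *sia* is /a/ (a back vowel), it takes -kun, giving *siakun*.
*e* — last vowel /e/ (a front vowel) → -efe → *eefe*.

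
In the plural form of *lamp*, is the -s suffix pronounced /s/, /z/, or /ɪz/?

/s/

The stem *lamp* ends in a voiceless non-sibilant consonant.
The plural suffix surfaces as /ɪz/ after sibilants, /s/ after other voiceless consonants, and /z/ after other voiced sounds.
So the plural -s on *lamp* is pronounced /s/.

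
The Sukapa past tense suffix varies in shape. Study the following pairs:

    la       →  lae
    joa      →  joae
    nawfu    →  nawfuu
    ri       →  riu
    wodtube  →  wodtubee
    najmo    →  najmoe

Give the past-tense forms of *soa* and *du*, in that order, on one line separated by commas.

The suffix is conditioned by the last vowel: -u when the last vowel of the stem is a high vowel (*nawfu*, *ri*); -e when the last vowel of the stem is a non-high vowel (*la*, *joa*, *wodtube*, *najmo*).
*soa* — last vowel /a/ (a non-high vowel) → -e → *soae*.
The last vowel of *du* is /u/, which is a high vowel, so the suffix is -u, giving *duu*.

soae, duu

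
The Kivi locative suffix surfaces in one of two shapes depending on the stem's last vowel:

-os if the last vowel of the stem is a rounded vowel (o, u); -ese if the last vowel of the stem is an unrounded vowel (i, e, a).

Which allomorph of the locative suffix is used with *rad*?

*rad*: last vowel = /a/, an unrounded vowel → -ese.

-ese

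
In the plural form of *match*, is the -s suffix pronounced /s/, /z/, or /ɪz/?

The stem *match* ends in a sibilant (/s, z, ʃ, ʒ, tʃ, dʒ/).
The plural suffix surfaces as /ɪz/ after sibilants, /s/ after other voiceless consonants, and /z/ after other voiced sounds.
So the plural -s on *match* is pronounced /ɪz/.

/ɪz/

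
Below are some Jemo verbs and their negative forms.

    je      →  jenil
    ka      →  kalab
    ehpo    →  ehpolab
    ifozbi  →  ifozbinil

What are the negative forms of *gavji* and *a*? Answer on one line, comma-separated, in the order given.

gavjinil, alab

Looking at the last vowel of each stem: -nil when the last vowel of the stem is a front vowel (*je*, *ifozbi*); -lab when the last vowel of the stem is a back vowel (*ka*, *ehpo*).
The last vowel of *gavji* is /i/, which is a front vowel, so the suffix is -nil, giving *gavjinil*.
*a* — last vowel /a/ (a back vowel) → -lab → *alab*.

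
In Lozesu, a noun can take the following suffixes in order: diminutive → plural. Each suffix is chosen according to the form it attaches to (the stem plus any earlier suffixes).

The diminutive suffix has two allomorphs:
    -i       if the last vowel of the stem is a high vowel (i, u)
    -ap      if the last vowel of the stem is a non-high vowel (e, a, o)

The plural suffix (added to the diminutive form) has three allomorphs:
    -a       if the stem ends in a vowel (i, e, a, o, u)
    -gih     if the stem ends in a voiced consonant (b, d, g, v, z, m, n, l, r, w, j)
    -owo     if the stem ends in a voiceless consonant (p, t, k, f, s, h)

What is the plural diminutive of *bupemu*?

Since the last vowel of *bupemu* is /u/ (a high vowel), it takes -i, giving *bupemui*.
The diminutive form *bupemui* — final sound /i/ (a vowel) → -a → *bupemuia*.

bupemuia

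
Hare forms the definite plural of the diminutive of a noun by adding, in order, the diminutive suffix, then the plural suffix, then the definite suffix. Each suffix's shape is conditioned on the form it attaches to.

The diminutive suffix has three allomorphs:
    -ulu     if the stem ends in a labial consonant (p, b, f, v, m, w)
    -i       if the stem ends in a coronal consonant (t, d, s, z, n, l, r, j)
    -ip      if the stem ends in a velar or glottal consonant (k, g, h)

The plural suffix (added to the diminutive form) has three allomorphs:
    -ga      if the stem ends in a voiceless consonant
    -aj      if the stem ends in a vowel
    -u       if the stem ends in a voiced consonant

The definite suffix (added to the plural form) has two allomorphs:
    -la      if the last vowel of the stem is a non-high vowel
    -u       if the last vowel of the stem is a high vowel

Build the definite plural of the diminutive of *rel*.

reliajla

*rel*: final consonant = /l/, coronal → -i → *reli*.
The diminutive form *reli* — final sound /i/ (a vowel) → -aj → *reliaj*.
Since the last vowel of the plural form *reliaj* is /a/ (a non-high vowel), it takes -la, giving *reliajla*.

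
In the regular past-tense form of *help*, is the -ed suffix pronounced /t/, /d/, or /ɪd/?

The stem *help* ends in a voiceless consonant other than /t/.
The -ed suffix is realized as /ɪd/ after /t, d/; as /t/ after other voiceless consonants; and as /d/ after other voiced sounds.
So -ed on *help* is pronounced /t/.

/t/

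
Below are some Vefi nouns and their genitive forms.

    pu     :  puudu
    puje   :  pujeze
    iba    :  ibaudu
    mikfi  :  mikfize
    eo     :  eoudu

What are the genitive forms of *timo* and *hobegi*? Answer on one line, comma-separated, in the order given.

The pattern is front/back vowel harmony: -ze when the last vowel of the stem is a front vowel (*puje*, *mikfi*); -udu when the last vowel of the stem is a back vowel (*pu*, *iba*, *eo*).
*timo* — last vowel /o/ (a back vowel) → -udu → *timoudu*.
*hobegi* — last vowel /i/ (a front vowel) → -ze → *hobegize*.

timoudu, hobegize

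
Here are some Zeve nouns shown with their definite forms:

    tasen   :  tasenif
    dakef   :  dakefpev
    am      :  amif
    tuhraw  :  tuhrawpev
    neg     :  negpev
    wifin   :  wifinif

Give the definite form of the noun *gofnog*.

The pattern is nasality of the final consonant: -if when the stem ends in a nasal (*tasen*, *am*, *wifin*); -pev when the stem ends in a non-nasal consonant (*dakef*, *tuhraw*, *neg*).
*gofnog* — final consonant /g/ (non-nasal) → -pev → *gofnogpev*.

gofnogpev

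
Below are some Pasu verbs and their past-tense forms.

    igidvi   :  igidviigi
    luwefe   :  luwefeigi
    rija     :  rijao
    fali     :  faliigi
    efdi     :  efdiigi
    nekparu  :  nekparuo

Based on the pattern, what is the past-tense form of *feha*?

The pattern is front/back vowel harmony: -igi when the last vowel of the stem is a front vowel (*igidvi*, *luwefe*, *fali*, *efdi*); -o when the last vowel of the stem is a back vowel (*rija*, *nekparu*).
*feha* — last vowel /a/ (a back vowel) → -o → *fehao*.

fehao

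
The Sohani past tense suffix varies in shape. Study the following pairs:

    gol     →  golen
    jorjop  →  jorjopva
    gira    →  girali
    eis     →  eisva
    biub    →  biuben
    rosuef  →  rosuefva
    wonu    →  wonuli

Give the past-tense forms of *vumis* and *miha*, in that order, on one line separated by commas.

vumisva, mihali

The alternation tracks the final sound of the stem — -va when the stem ends in a voiceless consonant (*jorjop*, *eis*, *rosuef*); -en when the stem ends in a voiced consonant (*gol*, *biub*); -li when the stem ends in a vowel (*gira*, *wonu*).
The final sound of *vumis* is /s/, which is a voiceless consonant, so the suffix is -va, giving *vumisva*.
The final sound of *miha* is /a/, which is a vowel, so the suffix is -li, giving *mihali*.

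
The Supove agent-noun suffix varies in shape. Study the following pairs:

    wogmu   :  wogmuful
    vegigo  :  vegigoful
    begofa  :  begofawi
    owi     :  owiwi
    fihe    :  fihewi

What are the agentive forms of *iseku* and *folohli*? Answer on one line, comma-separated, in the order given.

isekuful, folohliwi

The pattern is rounding harmony: -ful when the last vowel of the stem is a rounded vowel (*wogmu*, *vegigo*); -wi when the last vowel of the stem is an unrounded vowel (*begofa*, *owi*, *fihe*).
Since the last vowel of *iseku* is /u/ (a rounded vowel), it takes -ful, giving *isekuful*.
Since the last vowel of *folohli* is /i/ (an unrounded vowel), it takes -wi, giving *folohliwi*.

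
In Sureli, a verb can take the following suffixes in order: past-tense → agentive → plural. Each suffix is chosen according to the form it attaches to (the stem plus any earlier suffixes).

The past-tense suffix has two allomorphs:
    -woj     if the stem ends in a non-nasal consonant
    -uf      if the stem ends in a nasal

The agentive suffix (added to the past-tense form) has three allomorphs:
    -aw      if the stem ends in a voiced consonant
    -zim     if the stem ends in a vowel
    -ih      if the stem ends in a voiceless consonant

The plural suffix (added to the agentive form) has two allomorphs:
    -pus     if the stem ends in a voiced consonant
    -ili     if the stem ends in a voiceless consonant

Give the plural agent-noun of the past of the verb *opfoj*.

*opfoj*: final consonant = /j/, non-nasal → -woj → *opfojwoj*.
The past-tense form *opfojwoj*: final sound = /j/, a voiced consonant → -aw → *opfojwojaw*.
The final consonant of the agentive form *opfojwojaw* is /w/, which is voiced, so the plural suffix is -pus, giving *opfojwojawpus*.

opfojwojawpus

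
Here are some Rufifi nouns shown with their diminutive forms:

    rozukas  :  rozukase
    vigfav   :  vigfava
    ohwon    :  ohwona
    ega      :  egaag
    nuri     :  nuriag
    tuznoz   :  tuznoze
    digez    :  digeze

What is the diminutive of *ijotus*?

The pattern is sibilance of the final sound: -e when the stem ends in a sibilant (*rozukas*, *tuznoz*, *digez*); -a when the stem ends in a non-sibilant consonant (*vigfav*, *ohwon*); -ag when the stem ends in a vowel (*ega*, *nuri*).
*ijotus*: final sound = /s/, a sibilant → -e → *ijotuse*.

ijotuse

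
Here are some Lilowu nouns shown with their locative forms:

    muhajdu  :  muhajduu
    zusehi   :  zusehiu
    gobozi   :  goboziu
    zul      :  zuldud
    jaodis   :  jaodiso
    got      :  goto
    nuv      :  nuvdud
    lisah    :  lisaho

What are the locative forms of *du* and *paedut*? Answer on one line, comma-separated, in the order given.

duu, paeduto

The suffix is conditioned by the final sound: -o when the stem ends in a voiceless consonant (*jaodis*, *got*, *lisah*); -dud when the stem ends in a voiced consonant (*zul*, *nuv*); -u when the stem ends in a vowel (*muhajdu*, *zusehi*, *gobozi*).
Since the final sound of *du* is /u/ (a vowel), it takes -u, giving *duu*.
*paedut*: final sound = /t/, a voiceless consonant → -o → *paeduto*.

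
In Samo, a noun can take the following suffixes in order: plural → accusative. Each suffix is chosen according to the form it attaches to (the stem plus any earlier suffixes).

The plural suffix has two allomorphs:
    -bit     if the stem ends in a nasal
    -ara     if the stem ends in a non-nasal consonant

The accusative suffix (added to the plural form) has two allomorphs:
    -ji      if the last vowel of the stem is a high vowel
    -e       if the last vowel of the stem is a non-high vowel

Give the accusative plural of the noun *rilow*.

The final consonant of *rilow* is /w/, which is non-nasal, so the plural suffix is -ara, giving *rilowara*.
The last vowel of the plural form *rilowara* is /a/, which is a non-high vowel, so the accusative suffix is -e, giving *rilowarae*.

rilowarae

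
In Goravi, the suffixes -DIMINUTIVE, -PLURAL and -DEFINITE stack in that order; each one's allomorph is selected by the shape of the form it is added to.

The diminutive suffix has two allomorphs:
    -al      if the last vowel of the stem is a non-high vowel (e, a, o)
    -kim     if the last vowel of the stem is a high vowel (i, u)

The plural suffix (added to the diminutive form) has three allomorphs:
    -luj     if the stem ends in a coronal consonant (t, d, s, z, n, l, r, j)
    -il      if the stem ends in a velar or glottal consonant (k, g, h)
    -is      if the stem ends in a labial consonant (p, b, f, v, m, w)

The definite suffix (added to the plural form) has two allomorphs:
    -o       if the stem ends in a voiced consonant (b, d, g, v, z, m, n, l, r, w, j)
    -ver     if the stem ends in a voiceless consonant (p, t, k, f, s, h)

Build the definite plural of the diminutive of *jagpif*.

The last vowel of *jagpif* is /i/, which is a high vowel, so the diminutive suffix is -kim, giving *jagpifkim*.
Since the final consonant of the diminutive form *jagpifkim* is /m/ (labial), it takes -is, giving *jagpifkimis*.
Since the final consonant of the plural form *jagpifkimis* is /s/ (voiceless), it takes -ver, giving *jagpifkimisver*.

jagpifkimisver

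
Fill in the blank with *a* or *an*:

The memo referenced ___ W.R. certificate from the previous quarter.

The indefinite article is chosen by the initial *sound* of the following word, not its spelling.
The initialism *W.R.* is read letter by letter; the first letter, W, is pronounced /ˈdʌbəl.juː/, which begins with a consonant sound.
So the article is *a*: The memo referenced a W.R. certificate from the previous quarter.

a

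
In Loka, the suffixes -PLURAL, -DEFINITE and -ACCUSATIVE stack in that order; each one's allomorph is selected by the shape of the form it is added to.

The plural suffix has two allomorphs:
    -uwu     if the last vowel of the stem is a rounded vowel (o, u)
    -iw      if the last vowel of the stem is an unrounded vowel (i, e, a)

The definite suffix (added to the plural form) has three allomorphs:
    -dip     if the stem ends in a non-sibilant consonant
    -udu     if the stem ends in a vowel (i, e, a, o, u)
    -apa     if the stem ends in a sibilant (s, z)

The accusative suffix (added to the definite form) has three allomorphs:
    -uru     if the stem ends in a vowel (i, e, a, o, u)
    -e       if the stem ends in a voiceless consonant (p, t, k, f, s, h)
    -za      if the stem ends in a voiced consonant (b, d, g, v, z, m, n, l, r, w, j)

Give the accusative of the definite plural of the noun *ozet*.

ozetiwdipe

The last vowel of *ozet* is /e/, which is an unrounded vowel, so the plural suffix is -iw, giving *ozetiw*.
Since the final sound of the plural form *ozetiw* is /w/ (a non-sibilant consonant), it takes -dip, giving *ozetiwdip*.
The final sound of the definite form *ozetiwdip* is /p/, which is a voiceless consonant, so the accusative suffix is -e, giving *ozetiwdipe*.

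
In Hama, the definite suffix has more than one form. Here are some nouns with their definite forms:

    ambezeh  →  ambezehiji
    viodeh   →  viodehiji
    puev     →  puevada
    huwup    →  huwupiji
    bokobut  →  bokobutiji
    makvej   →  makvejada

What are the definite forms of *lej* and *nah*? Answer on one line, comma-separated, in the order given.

The pattern is voicing of the final consonant: -iji when the stem ends in a voiceless consonant (*ambezeh*, *viodeh*, *huwup*, *bokobut*); -ada when the stem ends in a voiced consonant (*puev*, *makvej*).
*lej* — final consonant /j/ (voiced) → -ada → *lejada*.
*nah*: final consonant = /h/, voiceless → -iji → *nahiji*.

lejada, nahiji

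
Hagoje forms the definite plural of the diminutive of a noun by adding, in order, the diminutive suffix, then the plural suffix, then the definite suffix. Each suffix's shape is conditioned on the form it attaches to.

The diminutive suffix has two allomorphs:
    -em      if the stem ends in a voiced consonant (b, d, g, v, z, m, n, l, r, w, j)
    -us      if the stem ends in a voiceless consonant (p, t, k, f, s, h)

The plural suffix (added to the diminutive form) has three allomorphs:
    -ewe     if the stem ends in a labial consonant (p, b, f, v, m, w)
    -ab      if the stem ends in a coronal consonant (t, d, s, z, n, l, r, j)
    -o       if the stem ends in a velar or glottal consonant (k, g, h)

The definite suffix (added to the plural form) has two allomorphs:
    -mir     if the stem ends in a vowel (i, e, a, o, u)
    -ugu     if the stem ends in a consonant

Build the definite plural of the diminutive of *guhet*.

The final consonant of *guhet* is /t/, which is voiceless, so the diminutive suffix is -us, giving *guhetus*.
The final consonant of the diminutive form *guhetus* is /s/, which is coronal, so the plural suffix is -ab, giving *guhetusab*.
Since the final sound of the plural form *guhetusab* is /b/ (a consonant), it takes -ugu, giving *guhetusabugu*.

guhetusabugu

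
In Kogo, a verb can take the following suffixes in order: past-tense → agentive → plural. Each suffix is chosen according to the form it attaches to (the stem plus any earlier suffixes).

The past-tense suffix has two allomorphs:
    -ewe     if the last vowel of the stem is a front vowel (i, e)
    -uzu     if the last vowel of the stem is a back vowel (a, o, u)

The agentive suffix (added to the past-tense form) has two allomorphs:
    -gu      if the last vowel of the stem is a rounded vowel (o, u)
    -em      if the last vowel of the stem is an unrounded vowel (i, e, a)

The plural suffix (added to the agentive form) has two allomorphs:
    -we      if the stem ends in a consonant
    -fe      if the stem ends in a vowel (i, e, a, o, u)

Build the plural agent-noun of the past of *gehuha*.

The last vowel of *gehuha* is /a/, which is a back vowel, so the past-tense suffix is -uzu, giving *gehuhauzu*.
The last vowel of the past-tense form *gehuhauzu* is /u/, which is a rounded vowel, so the agentive suffix is -gu, giving *gehuhauzugu*.
The final sound of the agentive form *gehuhauzugu* is /u/, which is a vowel, so the plural suffix is -fe, giving *gehuhauzugufe*.

gehuhauzugufe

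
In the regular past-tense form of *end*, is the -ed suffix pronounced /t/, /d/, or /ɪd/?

/ɪd/

The stem *end* ends in /t/ or /d/.
The -ed suffix is realized as /ɪd/ after /t, d/; as /t/ after other voiceless consonants; and as /d/ after other voiced sounds.
So -ed on *end* is pronounced /ɪd/.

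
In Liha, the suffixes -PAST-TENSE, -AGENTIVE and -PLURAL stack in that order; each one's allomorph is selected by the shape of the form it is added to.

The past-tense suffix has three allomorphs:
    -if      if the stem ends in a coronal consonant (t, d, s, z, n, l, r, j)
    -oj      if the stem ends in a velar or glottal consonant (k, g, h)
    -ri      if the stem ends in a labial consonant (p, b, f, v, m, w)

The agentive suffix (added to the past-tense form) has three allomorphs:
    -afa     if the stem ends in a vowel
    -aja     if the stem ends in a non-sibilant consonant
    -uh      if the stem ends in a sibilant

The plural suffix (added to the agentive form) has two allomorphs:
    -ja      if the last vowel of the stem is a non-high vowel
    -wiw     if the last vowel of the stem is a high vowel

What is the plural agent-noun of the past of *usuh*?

*usuh*: final consonant = /h/, velar/glottal → -oj → *usuhoj*.
The past-tense form *usuhoj*: final sound = /j/, a non-sibilant consonant → -aja → *usuhojaja*.
Since the last vowel of the agentive form *usuhojaja* is /a/ (a non-high vowel), it takes -ja, giving *usuhojajaja*.

usuhojajaja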